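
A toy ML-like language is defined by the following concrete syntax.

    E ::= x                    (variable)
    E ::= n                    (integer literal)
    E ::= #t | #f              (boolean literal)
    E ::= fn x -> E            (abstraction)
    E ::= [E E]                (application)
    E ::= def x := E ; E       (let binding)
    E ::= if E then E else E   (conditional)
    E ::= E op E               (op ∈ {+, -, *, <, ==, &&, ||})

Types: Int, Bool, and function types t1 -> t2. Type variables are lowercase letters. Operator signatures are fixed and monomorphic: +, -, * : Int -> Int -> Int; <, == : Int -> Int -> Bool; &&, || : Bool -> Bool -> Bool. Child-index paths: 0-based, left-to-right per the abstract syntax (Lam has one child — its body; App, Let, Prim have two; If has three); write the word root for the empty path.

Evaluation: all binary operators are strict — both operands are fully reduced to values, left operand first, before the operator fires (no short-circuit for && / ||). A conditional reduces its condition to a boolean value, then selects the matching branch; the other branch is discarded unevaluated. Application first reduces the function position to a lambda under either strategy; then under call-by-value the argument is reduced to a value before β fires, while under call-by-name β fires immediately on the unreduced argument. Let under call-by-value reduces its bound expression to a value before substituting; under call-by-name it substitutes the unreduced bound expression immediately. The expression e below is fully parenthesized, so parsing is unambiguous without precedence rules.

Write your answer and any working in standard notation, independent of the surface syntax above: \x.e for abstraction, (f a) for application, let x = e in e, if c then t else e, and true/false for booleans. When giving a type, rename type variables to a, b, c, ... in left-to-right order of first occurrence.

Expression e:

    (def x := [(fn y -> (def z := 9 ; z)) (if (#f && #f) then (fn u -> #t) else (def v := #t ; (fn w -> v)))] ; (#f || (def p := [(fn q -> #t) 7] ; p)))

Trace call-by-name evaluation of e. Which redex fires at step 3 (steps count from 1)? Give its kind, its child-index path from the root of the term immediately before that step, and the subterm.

Working:
step 0: (let x = ((\y.(let z = 9 in z)) (if (false && false) then (\u.true) else (let v = true in (\w.v)))) in (false || (let p = ((\q.true) 7) in p)))
step 1: [let@root] (false || (let p = ((\q.true) 7) in p))
step 2: [let@1] (false || ((\q.true) 7))
step 3: [beta@1] (false || true)

Answer: beta at 1 : ((\q.true) 7)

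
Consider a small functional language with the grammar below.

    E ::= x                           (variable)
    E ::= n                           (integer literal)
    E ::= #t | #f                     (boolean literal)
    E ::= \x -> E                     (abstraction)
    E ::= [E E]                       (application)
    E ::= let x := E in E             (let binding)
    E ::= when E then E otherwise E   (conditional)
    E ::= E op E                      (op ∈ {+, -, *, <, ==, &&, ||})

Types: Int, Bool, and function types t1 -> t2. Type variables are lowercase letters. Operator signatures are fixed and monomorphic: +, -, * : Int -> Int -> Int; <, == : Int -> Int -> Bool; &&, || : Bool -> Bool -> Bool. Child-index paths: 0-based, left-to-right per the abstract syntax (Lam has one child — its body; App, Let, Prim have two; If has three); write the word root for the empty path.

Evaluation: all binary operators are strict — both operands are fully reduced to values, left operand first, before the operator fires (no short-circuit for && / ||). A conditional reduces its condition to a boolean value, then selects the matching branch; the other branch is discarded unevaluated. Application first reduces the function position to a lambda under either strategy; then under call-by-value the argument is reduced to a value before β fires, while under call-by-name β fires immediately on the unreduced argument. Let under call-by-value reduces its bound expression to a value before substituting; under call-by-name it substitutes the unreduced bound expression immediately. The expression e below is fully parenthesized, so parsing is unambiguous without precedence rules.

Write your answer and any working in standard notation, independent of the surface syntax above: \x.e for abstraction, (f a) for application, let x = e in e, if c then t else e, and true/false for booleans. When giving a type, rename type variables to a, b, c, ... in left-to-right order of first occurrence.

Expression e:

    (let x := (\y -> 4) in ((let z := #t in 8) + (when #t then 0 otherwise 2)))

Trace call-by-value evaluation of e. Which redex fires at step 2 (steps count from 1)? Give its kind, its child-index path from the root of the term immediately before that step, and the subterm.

Trace:
step 0: (let x = (\y.4) in ((let z = true in 8) + (if true then 0 else 2)))
step 1: [let@root] ((let z = true in 8) + (if true then 0 else 2))
step 2: [let@0] (8 + (if true then 0 else 2))

Answer: let at 0 : (let z = true in 8)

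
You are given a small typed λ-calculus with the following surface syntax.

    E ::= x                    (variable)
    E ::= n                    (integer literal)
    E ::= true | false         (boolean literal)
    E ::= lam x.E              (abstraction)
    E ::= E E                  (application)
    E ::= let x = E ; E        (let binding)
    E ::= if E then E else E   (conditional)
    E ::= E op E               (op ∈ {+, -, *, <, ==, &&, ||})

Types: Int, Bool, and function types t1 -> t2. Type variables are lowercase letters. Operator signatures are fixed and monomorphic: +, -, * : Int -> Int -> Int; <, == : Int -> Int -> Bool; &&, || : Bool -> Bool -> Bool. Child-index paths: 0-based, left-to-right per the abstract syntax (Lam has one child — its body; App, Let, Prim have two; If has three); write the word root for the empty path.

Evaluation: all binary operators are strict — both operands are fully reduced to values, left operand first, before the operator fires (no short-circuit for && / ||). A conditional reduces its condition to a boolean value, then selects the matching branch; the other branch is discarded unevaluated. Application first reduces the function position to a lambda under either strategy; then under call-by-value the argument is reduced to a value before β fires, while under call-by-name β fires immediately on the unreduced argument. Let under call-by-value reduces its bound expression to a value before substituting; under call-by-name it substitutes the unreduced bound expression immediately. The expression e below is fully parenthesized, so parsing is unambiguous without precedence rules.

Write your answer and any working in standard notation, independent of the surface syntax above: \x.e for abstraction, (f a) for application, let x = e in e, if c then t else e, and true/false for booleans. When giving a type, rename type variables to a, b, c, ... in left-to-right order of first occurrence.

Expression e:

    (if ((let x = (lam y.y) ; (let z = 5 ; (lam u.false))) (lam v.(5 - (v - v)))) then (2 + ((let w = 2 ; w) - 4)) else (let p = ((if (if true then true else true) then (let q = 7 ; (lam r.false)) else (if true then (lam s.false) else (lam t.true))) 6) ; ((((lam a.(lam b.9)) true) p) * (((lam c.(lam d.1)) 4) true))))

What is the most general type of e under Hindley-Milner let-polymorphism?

Answer: Int

Trace:
y : a
\y._ : a -> a
let x : forall. a -> a
let z : Int
\u._ : b -> Bool
  unify Int ~ Int
v : c
  unify c ~ Int
v : Int
  unify Int ~ Int
  unify Int ~ Int
\v._ : Int -> Int
  unify b -> Bool ~ (Int -> Int) -> d
  unify b ~ Int -> Int
  unify Bool ~ d
_ _ : Bool
  unify Bool ~ Bool
  unify Int ~ Int
let w : Int
w : Int
  unify Int ~ Int
  unify Int ~ Int
  unify Int ~ Int
  unify Bool ~ Bool
  unify Bool ~ Bool
  unify Bool ~ Bool
let q : Int
\r._ : e -> Bool
  unify Bool ~ Bool
\s._ : f -> Bool
\t._ : g -> Bool
  unify f -> Bool ~ g -> Bool
  unify f ~ g
  unify Bool ~ Bool
  unify e -> Bool ~ g -> Bool
  unify e ~ g
  unify Bool ~ Bool
  unify g -> Bool ~ Int -> h
  unify g ~ Int
  unify Bool ~ h
_ _ : Bool
let p : Bool
\b._ : j -> Int
\a._ : i -> j -> Int
  unify i -> j -> Int ~ Bool -> k
  unify i ~ Bool
  unify j -> Int ~ k
_ _ : j -> Int
p : Bool
  unify j -> Int ~ Bool -> l
  unify j ~ Bool
  unify Int ~ l
_ _ : Int
  unify Int ~ Int
\d._ : n -> Int
\c._ : m -> n -> Int
  unify m -> n -> Int ~ Int -> o
  unify m ~ Int
  unify n -> Int ~ o
_ _ : n -> Int
  unify n -> Int ~ Bool -> p
  unify n ~ Bool
  unify Int ~ p
_ _ : Int
  unify Int ~ Int
  unify Int ~ Int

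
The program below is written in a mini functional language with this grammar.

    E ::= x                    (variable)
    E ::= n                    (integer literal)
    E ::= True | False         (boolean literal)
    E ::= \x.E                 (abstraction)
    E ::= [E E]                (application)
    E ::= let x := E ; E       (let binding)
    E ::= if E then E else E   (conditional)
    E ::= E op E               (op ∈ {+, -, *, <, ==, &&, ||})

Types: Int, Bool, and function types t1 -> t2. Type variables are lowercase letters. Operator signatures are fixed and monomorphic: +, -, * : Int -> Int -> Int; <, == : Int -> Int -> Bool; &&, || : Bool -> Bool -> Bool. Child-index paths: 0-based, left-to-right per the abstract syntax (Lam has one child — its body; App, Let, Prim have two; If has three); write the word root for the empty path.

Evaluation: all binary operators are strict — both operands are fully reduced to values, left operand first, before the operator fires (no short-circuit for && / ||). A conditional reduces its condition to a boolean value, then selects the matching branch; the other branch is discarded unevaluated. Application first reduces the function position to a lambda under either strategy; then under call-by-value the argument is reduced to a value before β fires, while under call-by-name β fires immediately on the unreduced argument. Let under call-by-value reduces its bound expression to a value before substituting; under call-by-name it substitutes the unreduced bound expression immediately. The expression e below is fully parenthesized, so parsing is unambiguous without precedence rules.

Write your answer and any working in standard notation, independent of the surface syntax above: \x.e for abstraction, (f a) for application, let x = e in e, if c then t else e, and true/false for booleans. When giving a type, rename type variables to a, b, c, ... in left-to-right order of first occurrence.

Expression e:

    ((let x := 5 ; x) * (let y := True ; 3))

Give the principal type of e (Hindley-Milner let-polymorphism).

Answer: Int

Derivation:
let x : Int
x : Int
  unify Int ~ Int
let y : Bool
  unify Int ~ Int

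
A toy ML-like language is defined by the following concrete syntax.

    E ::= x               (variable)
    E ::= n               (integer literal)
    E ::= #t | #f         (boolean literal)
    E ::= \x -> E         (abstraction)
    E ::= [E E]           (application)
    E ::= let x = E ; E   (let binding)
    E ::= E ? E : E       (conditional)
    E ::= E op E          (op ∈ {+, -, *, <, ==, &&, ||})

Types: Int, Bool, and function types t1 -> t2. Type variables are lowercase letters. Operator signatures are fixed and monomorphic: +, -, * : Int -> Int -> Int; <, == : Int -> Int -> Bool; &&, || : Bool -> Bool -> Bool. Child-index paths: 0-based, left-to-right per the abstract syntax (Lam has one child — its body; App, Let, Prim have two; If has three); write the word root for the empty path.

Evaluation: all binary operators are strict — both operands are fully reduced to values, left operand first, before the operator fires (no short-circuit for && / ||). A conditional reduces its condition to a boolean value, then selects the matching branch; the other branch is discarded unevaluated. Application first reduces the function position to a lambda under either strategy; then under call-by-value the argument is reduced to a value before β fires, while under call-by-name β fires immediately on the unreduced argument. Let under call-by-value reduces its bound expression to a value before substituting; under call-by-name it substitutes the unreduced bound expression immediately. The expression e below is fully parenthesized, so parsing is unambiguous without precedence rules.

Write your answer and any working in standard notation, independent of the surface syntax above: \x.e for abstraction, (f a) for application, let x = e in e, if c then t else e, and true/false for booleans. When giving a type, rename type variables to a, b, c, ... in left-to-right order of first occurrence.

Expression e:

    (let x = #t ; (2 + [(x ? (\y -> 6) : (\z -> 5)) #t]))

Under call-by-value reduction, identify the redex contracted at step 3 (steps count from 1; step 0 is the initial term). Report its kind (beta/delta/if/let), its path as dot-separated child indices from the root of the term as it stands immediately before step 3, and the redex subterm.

Answer: beta at 1 : ((\y.6) true)

Trace:
step 0: (let x = true in (2 + ((if x then (\y.6) else (\z.5)) true)))
step 1: [let@root] (2 + ((if true then (\y.6) else (\z.5)) true))
step 2: [if@1.0] (2 + ((\y.6) true))
step 3: [beta@1] (2 + 6)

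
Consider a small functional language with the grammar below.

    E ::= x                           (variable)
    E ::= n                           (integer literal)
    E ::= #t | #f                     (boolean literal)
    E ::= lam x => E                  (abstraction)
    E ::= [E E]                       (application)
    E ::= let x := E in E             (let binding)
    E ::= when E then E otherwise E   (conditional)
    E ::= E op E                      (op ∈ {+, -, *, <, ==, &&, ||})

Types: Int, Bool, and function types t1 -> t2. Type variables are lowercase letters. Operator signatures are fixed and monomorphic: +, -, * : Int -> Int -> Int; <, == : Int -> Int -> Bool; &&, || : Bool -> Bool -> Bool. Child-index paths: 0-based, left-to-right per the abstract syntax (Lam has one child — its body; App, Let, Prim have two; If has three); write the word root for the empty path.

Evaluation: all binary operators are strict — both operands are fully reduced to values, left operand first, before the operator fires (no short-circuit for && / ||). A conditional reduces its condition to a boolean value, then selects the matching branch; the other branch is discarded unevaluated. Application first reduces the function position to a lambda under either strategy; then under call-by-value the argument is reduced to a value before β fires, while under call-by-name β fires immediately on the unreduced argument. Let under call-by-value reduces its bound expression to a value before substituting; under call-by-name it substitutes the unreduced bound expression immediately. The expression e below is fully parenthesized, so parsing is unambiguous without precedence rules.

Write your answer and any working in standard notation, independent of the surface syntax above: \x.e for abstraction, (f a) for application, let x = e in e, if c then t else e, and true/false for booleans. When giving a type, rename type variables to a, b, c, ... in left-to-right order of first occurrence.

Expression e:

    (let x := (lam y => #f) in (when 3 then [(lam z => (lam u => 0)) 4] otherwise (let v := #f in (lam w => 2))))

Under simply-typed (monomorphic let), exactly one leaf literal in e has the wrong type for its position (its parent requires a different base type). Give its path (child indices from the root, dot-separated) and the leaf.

Answer: 1.0 : 3

Derivation:
\y._ : a -> Bool
let x : a -> Bool
  unify Int ~ Bool
  FAIL: mismatch Int ~ Bool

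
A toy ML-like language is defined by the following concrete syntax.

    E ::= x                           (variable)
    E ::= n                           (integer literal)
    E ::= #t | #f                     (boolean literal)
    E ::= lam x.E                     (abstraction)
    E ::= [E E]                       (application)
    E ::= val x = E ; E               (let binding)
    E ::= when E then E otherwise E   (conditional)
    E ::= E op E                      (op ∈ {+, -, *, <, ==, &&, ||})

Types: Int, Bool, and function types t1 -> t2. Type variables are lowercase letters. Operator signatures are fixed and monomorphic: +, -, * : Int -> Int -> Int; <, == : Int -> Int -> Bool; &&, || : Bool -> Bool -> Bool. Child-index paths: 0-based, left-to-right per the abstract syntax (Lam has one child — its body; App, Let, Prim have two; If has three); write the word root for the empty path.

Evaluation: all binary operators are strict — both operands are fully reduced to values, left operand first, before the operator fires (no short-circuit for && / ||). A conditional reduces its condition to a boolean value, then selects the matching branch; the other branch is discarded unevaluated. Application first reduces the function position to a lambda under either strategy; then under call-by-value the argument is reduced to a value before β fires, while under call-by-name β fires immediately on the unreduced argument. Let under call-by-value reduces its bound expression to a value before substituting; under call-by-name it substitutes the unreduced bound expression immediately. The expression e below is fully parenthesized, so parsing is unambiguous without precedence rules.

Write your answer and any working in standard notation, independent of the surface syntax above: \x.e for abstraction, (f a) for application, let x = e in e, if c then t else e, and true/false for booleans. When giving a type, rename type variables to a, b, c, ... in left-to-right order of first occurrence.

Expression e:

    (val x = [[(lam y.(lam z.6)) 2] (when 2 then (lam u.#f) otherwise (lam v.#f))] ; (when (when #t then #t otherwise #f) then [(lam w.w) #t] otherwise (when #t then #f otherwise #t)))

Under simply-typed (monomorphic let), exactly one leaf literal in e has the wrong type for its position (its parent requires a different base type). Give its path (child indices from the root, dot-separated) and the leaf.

Trace:
\z._ : b -> Int
\y._ : a -> b -> Int
  unify a -> b -> Int ~ Int -> c
  unify a ~ Int
  unify b -> Int ~ c
_ _ : b -> Int
  unify Int ~ Bool
  FAIL: mismatch Int ~ Bool

Answer: 0.1.0 : 2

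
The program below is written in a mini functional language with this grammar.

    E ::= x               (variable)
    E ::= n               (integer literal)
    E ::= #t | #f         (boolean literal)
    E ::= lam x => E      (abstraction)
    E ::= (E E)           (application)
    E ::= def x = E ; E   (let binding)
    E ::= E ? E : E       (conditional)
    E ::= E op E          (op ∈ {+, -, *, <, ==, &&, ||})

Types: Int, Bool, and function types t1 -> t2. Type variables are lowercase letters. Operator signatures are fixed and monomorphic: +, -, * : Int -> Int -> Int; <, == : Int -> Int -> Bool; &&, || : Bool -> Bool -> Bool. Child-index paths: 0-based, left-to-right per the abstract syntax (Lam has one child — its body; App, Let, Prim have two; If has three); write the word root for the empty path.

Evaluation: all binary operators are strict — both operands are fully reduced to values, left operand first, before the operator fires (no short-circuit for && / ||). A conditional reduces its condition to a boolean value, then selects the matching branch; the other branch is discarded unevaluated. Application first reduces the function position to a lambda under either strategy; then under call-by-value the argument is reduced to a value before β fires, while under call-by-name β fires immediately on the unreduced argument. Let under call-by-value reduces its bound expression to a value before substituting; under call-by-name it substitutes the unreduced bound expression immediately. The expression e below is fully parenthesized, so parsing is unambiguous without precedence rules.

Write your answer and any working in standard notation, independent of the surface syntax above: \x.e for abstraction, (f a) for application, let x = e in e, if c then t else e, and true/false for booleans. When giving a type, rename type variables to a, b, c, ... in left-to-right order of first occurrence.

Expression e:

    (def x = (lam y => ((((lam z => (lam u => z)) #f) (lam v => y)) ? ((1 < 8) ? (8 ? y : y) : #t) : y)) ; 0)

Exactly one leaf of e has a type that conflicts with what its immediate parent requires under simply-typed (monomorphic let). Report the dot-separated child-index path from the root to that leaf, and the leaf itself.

Working:
z : b
\u._ : c -> b
\z._ : b -> c -> b
  unify b -> c -> b ~ Bool -> d
  unify b ~ Bool
  unify c -> Bool ~ d
_ _ : c -> Bool
y : a
\v._ : e -> a
  unify c -> Bool ~ (e -> a) -> f
  unify c ~ e -> a
  unify Bool ~ f
_ _ : Bool
  unify Bool ~ Bool
  unify Int ~ Int
  unify Int ~ Int
  unify Bool ~ Bool
  unify Int ~ Bool
  FAIL: mismatch Int ~ Bool

Answer: 0.0.1.1.0 : 8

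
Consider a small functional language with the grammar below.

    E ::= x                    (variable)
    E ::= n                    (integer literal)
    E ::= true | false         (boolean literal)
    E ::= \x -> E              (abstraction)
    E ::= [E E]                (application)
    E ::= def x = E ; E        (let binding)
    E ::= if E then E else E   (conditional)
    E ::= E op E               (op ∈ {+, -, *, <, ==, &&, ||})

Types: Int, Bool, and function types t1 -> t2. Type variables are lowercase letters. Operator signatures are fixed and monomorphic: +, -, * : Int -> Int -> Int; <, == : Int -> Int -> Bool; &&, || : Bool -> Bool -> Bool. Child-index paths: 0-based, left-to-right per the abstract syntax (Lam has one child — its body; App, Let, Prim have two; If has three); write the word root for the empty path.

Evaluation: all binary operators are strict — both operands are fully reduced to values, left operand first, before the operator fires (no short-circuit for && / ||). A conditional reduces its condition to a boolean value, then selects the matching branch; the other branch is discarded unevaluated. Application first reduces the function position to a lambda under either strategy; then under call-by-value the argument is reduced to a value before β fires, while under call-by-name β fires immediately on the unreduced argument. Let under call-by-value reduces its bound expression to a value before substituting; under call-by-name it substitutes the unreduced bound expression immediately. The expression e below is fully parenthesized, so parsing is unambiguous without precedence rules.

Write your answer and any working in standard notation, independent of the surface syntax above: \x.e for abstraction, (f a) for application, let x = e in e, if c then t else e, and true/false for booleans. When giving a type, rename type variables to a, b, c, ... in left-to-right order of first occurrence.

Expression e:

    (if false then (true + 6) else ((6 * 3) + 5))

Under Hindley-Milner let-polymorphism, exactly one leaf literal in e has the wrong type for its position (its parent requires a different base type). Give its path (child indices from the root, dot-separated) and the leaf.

Answer: 1.0 : true

Trace:
  unify Bool ~ Bool
  unify Bool ~ Int
  FAIL: mismatch Bool ~ Int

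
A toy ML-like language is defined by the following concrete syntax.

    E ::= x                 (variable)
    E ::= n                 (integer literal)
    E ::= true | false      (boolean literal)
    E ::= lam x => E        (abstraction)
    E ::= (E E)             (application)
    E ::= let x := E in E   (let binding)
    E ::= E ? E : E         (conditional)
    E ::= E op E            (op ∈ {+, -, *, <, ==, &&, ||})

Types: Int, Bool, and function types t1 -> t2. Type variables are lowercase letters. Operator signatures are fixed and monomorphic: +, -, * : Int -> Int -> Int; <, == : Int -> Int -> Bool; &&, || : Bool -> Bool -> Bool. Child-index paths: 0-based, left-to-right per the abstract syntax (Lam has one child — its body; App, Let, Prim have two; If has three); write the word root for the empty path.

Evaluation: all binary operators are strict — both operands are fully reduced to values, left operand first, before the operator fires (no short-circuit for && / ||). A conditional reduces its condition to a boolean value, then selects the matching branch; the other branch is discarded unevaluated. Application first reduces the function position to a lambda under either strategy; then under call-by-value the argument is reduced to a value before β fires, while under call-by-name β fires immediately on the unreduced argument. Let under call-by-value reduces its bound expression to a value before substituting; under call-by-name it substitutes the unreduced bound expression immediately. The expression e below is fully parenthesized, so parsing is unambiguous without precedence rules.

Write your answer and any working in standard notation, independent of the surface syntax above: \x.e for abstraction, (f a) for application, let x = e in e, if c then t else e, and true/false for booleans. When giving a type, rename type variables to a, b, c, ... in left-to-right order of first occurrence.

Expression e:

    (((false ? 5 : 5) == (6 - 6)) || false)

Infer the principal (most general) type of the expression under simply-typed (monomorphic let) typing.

Trace:
  unify Bool ~ Bool
  unify Int ~ Int
  unify Int ~ Int
  unify Int ~ Int
  unify Int ~ Int
  unify Int ~ Int
  unify Bool ~ Bool
  unify Bool ~ Bool

Answer: Bool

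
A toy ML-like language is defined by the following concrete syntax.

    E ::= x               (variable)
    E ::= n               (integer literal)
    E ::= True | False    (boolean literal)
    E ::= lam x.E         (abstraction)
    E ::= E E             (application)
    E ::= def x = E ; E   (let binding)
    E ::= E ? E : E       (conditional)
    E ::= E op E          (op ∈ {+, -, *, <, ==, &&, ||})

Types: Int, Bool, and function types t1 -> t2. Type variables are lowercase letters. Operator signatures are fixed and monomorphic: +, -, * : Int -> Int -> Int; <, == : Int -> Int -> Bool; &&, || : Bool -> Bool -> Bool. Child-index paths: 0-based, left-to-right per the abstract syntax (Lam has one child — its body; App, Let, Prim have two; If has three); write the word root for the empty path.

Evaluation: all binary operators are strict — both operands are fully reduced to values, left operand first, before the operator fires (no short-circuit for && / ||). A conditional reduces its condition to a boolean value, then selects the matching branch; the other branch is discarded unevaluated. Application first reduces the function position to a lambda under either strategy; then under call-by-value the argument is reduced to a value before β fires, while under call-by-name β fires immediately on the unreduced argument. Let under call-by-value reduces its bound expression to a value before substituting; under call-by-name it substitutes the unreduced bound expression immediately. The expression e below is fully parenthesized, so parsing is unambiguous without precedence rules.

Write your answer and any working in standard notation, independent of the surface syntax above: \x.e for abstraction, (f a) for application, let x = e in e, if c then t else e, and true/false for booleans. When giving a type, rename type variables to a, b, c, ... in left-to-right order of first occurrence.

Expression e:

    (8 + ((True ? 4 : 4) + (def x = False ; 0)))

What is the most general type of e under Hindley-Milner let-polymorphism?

Derivation:
  unify Int ~ Int
  unify Bool ~ Bool
  unify Int ~ Int
  unify Int ~ Int
let x : Bool
  unify Int ~ Int
  unify Int ~ Int

Answer: Int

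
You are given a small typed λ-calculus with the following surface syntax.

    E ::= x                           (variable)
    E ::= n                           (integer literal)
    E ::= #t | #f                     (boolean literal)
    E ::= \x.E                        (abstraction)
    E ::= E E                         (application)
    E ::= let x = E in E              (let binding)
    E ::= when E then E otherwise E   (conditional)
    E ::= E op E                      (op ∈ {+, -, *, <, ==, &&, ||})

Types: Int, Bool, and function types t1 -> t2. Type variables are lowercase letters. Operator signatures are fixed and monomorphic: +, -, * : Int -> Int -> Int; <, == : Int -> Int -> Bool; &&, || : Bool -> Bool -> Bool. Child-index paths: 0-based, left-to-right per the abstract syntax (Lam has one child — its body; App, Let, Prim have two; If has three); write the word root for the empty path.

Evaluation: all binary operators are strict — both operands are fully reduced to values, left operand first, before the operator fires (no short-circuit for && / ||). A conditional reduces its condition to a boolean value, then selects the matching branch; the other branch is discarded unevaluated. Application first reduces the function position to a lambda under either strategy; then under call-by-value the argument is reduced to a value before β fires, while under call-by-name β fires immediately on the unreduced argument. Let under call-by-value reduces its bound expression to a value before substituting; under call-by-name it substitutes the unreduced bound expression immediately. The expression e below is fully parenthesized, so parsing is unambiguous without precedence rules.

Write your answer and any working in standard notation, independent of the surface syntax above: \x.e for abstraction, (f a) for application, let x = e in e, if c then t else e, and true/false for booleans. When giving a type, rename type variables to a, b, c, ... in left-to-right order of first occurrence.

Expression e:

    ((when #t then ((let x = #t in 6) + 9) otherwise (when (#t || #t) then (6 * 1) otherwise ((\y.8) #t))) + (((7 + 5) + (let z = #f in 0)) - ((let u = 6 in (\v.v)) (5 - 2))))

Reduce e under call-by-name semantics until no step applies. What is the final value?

Trace:
step 0: ((if true then ((let x = true in 6) + 9) else (if (true || true) then (6 * 1) else ((\y.8) true))) + (((7 + 5) + (let z = false in 0)) - ((let u = 6 in (\v.v)) (5 - 2))))
step 1: [if@0] (((let x = true in 6) + 9) + (((7 + 5) + (let z = false in 0)) - ((let u = 6 in (\v.v)) (5 - 2))))
step 2: [let@0.0] ((6 + 9) + (((7 + 5) + (let z = false in 0)) - ((let u = 6 in (\v.v)) (5 - 2))))
step 3: [delta@0] (15 + (((7 + 5) + (let z = false in 0)) - ((let u = 6 in (\v.v)) (5 - 2))))
step 4: [delta@1.0.0] (15 + ((12 + (let z = false in 0)) - ((let u = 6 in (\v.v)) (5 - 2))))
step 5: [let@1.0.1] (15 + ((12 + 0) - ((let u = 6 in (\v.v)) (5 - 2))))
step 6: [delta@1.0] (15 + (12 - ((let u = 6 in (\v.v)) (5 - 2))))
step 7: [let@1.1.0] (15 + (12 - ((\v.v) (5 - 2))))
step 8: [beta@1.1] (15 + (12 - (5 - 2)))
step 9: [delta@1.1] (15 + (12 - 3))
step 10: [delta@1] (15 + 9)
step 11: [delta@root] 24

Answer: 24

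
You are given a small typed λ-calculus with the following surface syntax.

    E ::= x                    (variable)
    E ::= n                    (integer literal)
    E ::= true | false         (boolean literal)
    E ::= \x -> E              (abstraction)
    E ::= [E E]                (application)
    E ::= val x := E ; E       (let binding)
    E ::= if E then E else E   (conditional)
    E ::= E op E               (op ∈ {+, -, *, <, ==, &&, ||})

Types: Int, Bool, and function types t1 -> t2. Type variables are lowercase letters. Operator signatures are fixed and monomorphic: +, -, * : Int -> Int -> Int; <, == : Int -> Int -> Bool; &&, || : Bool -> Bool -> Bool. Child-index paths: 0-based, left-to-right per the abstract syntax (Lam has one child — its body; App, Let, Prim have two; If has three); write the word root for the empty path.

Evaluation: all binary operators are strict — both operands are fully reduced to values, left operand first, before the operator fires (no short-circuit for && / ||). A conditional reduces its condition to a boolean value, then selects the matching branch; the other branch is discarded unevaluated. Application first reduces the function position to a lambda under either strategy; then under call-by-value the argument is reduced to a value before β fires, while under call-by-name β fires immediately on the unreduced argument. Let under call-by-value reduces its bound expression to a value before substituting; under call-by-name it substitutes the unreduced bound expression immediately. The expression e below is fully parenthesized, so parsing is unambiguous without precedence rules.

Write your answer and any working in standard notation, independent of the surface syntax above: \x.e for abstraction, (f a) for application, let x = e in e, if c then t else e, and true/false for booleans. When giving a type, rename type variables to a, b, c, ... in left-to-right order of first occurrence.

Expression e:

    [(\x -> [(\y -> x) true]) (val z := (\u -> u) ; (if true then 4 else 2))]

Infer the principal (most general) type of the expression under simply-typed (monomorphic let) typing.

Answer: Int

Working:
x : a
\y._ : b -> a
  unify b -> a ~ Bool -> c
  unify b ~ Bool
  unify a ~ c
_ _ : c
\x._ : c -> c
u : d
\u._ : d -> d
let z : d -> d
  unify Bool ~ Bool
  unify Int ~ Int
  unify c -> c ~ Int -> e
  unify c ~ Int
  unify Int ~ e
_ _ : Int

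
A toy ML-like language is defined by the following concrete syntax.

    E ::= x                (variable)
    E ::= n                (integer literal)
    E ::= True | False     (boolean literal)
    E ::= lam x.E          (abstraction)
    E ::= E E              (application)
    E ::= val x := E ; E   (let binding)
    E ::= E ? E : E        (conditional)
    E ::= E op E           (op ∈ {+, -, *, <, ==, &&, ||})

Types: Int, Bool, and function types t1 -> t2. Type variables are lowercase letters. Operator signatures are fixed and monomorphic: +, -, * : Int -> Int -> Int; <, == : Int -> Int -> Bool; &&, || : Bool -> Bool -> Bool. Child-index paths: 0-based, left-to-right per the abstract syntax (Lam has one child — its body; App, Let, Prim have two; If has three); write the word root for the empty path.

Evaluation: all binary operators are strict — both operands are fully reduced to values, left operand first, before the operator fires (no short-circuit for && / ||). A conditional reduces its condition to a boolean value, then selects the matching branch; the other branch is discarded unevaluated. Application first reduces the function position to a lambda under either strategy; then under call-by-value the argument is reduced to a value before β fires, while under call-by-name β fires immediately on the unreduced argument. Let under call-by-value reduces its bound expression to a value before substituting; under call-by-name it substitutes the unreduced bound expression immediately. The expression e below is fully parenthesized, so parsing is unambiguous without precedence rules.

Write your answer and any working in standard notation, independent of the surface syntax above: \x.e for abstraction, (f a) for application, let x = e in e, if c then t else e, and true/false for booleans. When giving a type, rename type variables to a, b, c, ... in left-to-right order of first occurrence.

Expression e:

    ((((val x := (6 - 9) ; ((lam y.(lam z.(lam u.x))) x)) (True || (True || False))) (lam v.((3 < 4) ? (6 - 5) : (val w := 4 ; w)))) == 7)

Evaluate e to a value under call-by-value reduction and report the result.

Derivation:
step 0: ((((let x = (6 - 9) in ((\y.(\z.(\u.x))) x)) (true || (true || false))) (\v.(if (3 < 4) then (6 - 5) else (let w = 4 in w)))) == 7)
step 1: [delta@0.0.0.0] ((((let x = -3 in ((\y.(\z.(\u.x))) x)) (true || (true || false))) (\v.(if (3 < 4) then (6 - 5) else (let w = 4 in w)))) == 7)
step 2: [let@0.0.0] (((((\y.(\z.(\u.-3))) -3) (true || (true || false))) (\v.(if (3 < 4) then (6 - 5) else (let w = 4 in w)))) == 7)
step 3: [beta@0.0.0] ((((\z.(\u.-3)) (true || (true || false))) (\v.(if (3 < 4) then (6 - 5) else (let w = 4 in w)))) == 7)
step 4: [delta@0.0.1.1] ((((\z.(\u.-3)) (true || true)) (\v.(if (3 < 4) then (6 - 5) else (let w = 4 in w)))) == 7)
step 5: [delta@0.0.1] ((((\z.(\u.-3)) true) (\v.(if (3 < 4) then (6 - 5) else (let w = 4 in w)))) == 7)
step 6: [beta@0.0] (((\u.-3) (\v.(if (3 < 4) then (6 - 5) else (let w = 4 in w)))) == 7)
step 7: [beta@0] (-3 == 7)
step 8: [delta@root] false

Answer: false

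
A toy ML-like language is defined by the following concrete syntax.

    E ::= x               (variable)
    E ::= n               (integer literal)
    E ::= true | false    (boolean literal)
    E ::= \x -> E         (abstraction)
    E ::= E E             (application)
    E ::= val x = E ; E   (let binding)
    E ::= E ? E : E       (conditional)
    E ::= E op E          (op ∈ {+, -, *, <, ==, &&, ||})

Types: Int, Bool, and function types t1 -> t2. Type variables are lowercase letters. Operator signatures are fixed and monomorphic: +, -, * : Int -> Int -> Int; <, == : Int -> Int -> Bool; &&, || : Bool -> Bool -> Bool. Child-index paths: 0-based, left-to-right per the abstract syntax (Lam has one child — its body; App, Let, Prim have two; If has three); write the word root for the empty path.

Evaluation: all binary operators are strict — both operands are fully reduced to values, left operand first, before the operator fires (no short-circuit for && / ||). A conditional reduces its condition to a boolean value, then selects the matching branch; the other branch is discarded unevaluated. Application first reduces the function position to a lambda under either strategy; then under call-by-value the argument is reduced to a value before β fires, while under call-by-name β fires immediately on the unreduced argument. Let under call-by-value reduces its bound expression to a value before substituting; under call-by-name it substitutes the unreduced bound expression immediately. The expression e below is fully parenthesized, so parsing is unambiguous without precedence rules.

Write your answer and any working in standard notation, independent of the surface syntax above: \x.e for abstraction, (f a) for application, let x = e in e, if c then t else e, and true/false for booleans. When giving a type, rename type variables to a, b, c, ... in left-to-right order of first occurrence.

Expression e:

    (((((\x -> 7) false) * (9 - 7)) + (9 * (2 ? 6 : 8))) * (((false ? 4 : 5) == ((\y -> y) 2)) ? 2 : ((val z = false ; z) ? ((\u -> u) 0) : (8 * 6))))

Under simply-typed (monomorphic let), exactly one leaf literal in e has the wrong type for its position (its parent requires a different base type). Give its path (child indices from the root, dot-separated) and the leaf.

Derivation:
\x._ : a -> Int
  unify a -> Int ~ Bool -> b
  unify a ~ Bool
  unify Int ~ b
_ _ : Int
  unify Int ~ Int
  unify Int ~ Int
  unify Int ~ Int
  unify Int ~ Int
  unify Int ~ Int
  unify Int ~ Int
  unify Int ~ Bool
  FAIL: mismatch Int ~ Bool

Answer: 0.1.1.0 : 2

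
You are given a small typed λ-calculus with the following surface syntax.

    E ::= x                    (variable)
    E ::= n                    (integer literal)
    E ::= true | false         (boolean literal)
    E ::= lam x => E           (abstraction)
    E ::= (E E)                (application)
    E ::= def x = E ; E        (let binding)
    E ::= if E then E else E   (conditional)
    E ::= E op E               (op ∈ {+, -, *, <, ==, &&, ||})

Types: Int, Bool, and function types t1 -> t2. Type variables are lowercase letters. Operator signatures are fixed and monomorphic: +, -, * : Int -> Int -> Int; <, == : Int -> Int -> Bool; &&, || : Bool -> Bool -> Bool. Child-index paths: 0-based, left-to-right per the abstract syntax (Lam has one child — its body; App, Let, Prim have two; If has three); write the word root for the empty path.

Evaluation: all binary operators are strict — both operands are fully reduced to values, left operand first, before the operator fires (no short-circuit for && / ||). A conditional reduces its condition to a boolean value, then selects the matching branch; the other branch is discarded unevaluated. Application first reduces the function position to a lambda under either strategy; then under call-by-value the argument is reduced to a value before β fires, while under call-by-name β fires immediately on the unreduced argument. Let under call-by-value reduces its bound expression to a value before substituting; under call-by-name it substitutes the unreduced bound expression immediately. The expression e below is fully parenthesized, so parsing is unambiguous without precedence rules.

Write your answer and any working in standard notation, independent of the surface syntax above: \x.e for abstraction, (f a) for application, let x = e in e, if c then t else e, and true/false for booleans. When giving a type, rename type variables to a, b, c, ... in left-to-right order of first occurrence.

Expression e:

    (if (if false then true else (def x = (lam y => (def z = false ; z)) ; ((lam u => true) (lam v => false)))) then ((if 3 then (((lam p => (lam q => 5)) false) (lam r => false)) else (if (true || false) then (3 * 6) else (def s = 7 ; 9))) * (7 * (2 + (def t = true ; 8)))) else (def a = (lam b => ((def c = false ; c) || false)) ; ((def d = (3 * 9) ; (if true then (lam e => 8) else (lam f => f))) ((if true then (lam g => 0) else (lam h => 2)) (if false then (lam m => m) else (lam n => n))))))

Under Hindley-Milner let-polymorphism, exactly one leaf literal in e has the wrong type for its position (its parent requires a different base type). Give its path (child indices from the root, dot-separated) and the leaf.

Trace:
  unify Bool ~ Bool
let z : Bool
z : Bool
\y._ : a -> Bool
let x : forall. a -> Bool
\u._ : b -> Bool
\v._ : c -> Bool
  unify b -> Bool ~ (c -> Bool) -> d
  unify b ~ c -> Bool
  unify Bool ~ d
_ _ : Bool
  unify Bool ~ Bool
  unify Bool ~ Bool
  unify Int ~ Bool
  FAIL: mismatch Int ~ Bool

Answer: 1.0.0 : 3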